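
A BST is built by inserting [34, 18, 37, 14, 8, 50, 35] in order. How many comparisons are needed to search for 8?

Search path for 8: 34 -> 18 -> 14 -> 8
Found: True
Comparisons: 4


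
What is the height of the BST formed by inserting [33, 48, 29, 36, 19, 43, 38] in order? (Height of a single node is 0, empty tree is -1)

Insertion order: [33, 48, 29, 36, 19, 43, 38]
Tree (level-order array): [33, 29, 48, 19, None, 36, None, None, None, None, 43, 38]
Compute height bottom-up (empty subtree = -1):
  height(19) = 1 + max(-1, -1) = 0
  height(29) = 1 + max(0, -1) = 1
  height(38) = 1 + max(-1, -1) = 0
  height(43) = 1 + max(0, -1) = 1
  height(36) = 1 + max(-1, 1) = 2
  height(48) = 1 + max(2, -1) = 3
  height(33) = 1 + max(1, 3) = 4
Height = 4


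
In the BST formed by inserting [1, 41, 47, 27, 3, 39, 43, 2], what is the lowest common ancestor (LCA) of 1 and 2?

Tree insertion order: [1, 41, 47, 27, 3, 39, 43, 2]
Tree (level-order array): [1, None, 41, 27, 47, 3, 39, 43, None, 2]
In a BST, the LCA of p=1, q=2 is the first node v on the
root-to-leaf path with p <= v <= q (go left if both < v, right if both > v).
Walk from root:
  at 1: 1 <= 1 <= 2, this is the LCA
LCA = 1


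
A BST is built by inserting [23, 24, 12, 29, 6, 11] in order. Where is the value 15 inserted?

Starting tree (level order): [23, 12, 24, 6, None, None, 29, None, 11]
Insertion path: 23 -> 12
Result: insert 15 as right child of 12
Final tree (level order): [23, 12, 24, 6, 15, None, 29, None, 11]


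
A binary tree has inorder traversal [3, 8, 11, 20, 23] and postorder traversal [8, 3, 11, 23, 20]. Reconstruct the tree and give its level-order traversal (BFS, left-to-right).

Inorder:   [3, 8, 11, 20, 23]
Postorder: [8, 3, 11, 23, 20]
Algorithm: postorder visits root last, so walk postorder right-to-left;
each value is the root of the current inorder slice — split it at that
value, recurse on the right subtree first, then the left.
Recursive splits:
  root=20; inorder splits into left=[3, 8, 11], right=[23]
  root=23; inorder splits into left=[], right=[]
  root=11; inorder splits into left=[3, 8], right=[]
  root=3; inorder splits into left=[], right=[8]
  root=8; inorder splits into left=[], right=[]
Reconstructed level-order: [20, 11, 23, 3, 8]


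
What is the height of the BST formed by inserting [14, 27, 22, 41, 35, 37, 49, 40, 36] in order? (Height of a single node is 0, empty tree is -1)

Insertion order: [14, 27, 22, 41, 35, 37, 49, 40, 36]
Tree (level-order array): [14, None, 27, 22, 41, None, None, 35, 49, None, 37, None, None, 36, 40]
Compute height bottom-up (empty subtree = -1):
  height(22) = 1 + max(-1, -1) = 0
  height(36) = 1 + max(-1, -1) = 0
  height(40) = 1 + max(-1, -1) = 0
  height(37) = 1 + max(0, 0) = 1
  height(35) = 1 + max(-1, 1) = 2
  height(49) = 1 + max(-1, -1) = 0
  height(41) = 1 + max(2, 0) = 3
  height(27) = 1 + max(0, 3) = 4
  height(14) = 1 + max(-1, 4) = 5
Height = 5


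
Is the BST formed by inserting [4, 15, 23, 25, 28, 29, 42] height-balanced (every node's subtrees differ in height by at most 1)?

Tree (level-order array): [4, None, 15, None, 23, None, 25, None, 28, None, 29, None, 42]
Definition: a tree is height-balanced if, at every node, |h(left) - h(right)| <= 1 (empty subtree has height -1).
Bottom-up per-node check:
  node 42: h_left=-1, h_right=-1, diff=0 [OK], height=0
  node 29: h_left=-1, h_right=0, diff=1 [OK], height=1
  node 28: h_left=-1, h_right=1, diff=2 [FAIL (|-1-1|=2 > 1)], height=2
  node 25: h_left=-1, h_right=2, diff=3 [FAIL (|-1-2|=3 > 1)], height=3
  node 23: h_left=-1, h_right=3, diff=4 [FAIL (|-1-3|=4 > 1)], height=4
  node 15: h_left=-1, h_right=4, diff=5 [FAIL (|-1-4|=5 > 1)], height=5
  node 4: h_left=-1, h_right=5, diff=6 [FAIL (|-1-5|=6 > 1)], height=6
Node 28 violates the condition: |-1 - 1| = 2 > 1.
Result: Not balanced


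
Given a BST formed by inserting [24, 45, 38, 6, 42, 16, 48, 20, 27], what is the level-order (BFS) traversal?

Tree insertion order: [24, 45, 38, 6, 42, 16, 48, 20, 27]
Tree (level-order array): [24, 6, 45, None, 16, 38, 48, None, 20, 27, 42]
BFS from the root, enqueuing left then right child of each popped node:
  queue [24] -> pop 24, enqueue [6, 45], visited so far: [24]
  queue [6, 45] -> pop 6, enqueue [16], visited so far: [24, 6]
  queue [45, 16] -> pop 45, enqueue [38, 48], visited so far: [24, 6, 45]
  queue [16, 38, 48] -> pop 16, enqueue [20], visited so far: [24, 6, 45, 16]
  queue [38, 48, 20] -> pop 38, enqueue [27, 42], visited so far: [24, 6, 45, 16, 38]
  queue [48, 20, 27, 42] -> pop 48, enqueue [none], visited so far: [24, 6, 45, 16, 38, 48]
  queue [20, 27, 42] -> pop 20, enqueue [none], visited so far: [24, 6, 45, 16, 38, 48, 20]
  queue [27, 42] -> pop 27, enqueue [none], visited so far: [24, 6, 45, 16, 38, 48, 20, 27]
  queue [42] -> pop 42, enqueue [none], visited so far: [24, 6, 45, 16, 38, 48, 20, 27, 42]
Result: [24, 6, 45, 16, 38, 48, 20, 27, 42]


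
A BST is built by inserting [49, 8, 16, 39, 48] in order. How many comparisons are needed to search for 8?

Search path for 8: 49 -> 8
Found: True
Comparisons: 2


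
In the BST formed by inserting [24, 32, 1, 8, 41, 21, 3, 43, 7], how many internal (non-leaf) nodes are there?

Tree built from: [24, 32, 1, 8, 41, 21, 3, 43, 7]
Tree (level-order array): [24, 1, 32, None, 8, None, 41, 3, 21, None, 43, None, 7]
Rule: An internal node has at least one child.
Per-node child counts:
  node 24: 2 child(ren)
  node 1: 1 child(ren)
  node 8: 2 child(ren)
  node 3: 1 child(ren)
  node 7: 0 child(ren)
  node 21: 0 child(ren)
  node 32: 1 child(ren)
  node 41: 1 child(ren)
  node 43: 0 child(ren)
Matching nodes: [24, 1, 8, 3, 32, 41]
Count of internal (non-leaf) nodes: 6


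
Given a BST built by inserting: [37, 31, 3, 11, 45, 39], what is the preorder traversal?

Tree insertion order: [37, 31, 3, 11, 45, 39]
Tree (level-order array): [37, 31, 45, 3, None, 39, None, None, 11]
Preorder traversal: [37, 31, 3, 11, 45, 39]


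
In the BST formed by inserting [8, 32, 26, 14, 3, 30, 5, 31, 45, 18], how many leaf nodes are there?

Tree built from: [8, 32, 26, 14, 3, 30, 5, 31, 45, 18]
Tree (level-order array): [8, 3, 32, None, 5, 26, 45, None, None, 14, 30, None, None, None, 18, None, 31]
Rule: A leaf has 0 children.
Per-node child counts:
  node 8: 2 child(ren)
  node 3: 1 child(ren)
  node 5: 0 child(ren)
  node 32: 2 child(ren)
  node 26: 2 child(ren)
  node 14: 1 child(ren)
  node 18: 0 child(ren)
  node 30: 1 child(ren)
  node 31: 0 child(ren)
  node 45: 0 child(ren)
Matching nodes: [5, 18, 31, 45]
Count of leaf nodes: 4


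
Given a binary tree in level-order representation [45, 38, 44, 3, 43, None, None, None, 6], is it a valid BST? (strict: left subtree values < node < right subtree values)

Level-order array: [45, 38, 44, 3, 43, None, None, None, 6]
Validate using subtree bounds (lo, hi): at each node, require lo < value < hi,
then recurse left with hi=value and right with lo=value.
Preorder trace (stopping at first violation):
  at node 45 with bounds (-inf, +inf): OK
  at node 38 with bounds (-inf, 45): OK
  at node 3 with bounds (-inf, 38): OK
  at node 6 with bounds (3, 38): OK
  at node 43 with bounds (38, 45): OK
  at node 44 with bounds (45, +inf): VIOLATION
Node 44 violates its bound: not (45 < 44 < +inf).
Result: Not a valid BST


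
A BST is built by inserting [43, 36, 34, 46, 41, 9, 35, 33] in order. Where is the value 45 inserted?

Starting tree (level order): [43, 36, 46, 34, 41, None, None, 9, 35, None, None, None, 33]
Insertion path: 43 -> 46
Result: insert 45 as left child of 46
Final tree (level order): [43, 36, 46, 34, 41, 45, None, 9, 35, None, None, None, None, None, 33]


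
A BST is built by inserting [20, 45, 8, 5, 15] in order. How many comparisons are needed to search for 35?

Search path for 35: 20 -> 45
Found: False
Comparisons: 2


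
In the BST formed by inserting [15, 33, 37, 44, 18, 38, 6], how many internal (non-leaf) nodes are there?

Tree built from: [15, 33, 37, 44, 18, 38, 6]
Tree (level-order array): [15, 6, 33, None, None, 18, 37, None, None, None, 44, 38]
Rule: An internal node has at least one child.
Per-node child counts:
  node 15: 2 child(ren)
  node 6: 0 child(ren)
  node 33: 2 child(ren)
  node 18: 0 child(ren)
  node 37: 1 child(ren)
  node 44: 1 child(ren)
  node 38: 0 child(ren)
Matching nodes: [15, 33, 37, 44]
Count of internal (non-leaf) nodes: 4


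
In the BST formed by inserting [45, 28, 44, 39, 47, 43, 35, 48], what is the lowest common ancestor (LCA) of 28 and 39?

Tree insertion order: [45, 28, 44, 39, 47, 43, 35, 48]
Tree (level-order array): [45, 28, 47, None, 44, None, 48, 39, None, None, None, 35, 43]
In a BST, the LCA of p=28, q=39 is the first node v on the
root-to-leaf path with p <= v <= q (go left if both < v, right if both > v).
Walk from root:
  at 45: both 28 and 39 < 45, go left
  at 28: 28 <= 28 <= 39, this is the LCA
LCA = 28


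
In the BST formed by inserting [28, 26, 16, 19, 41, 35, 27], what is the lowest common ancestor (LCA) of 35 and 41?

Tree insertion order: [28, 26, 16, 19, 41, 35, 27]
Tree (level-order array): [28, 26, 41, 16, 27, 35, None, None, 19]
In a BST, the LCA of p=35, q=41 is the first node v on the
root-to-leaf path with p <= v <= q (go left if both < v, right if both > v).
Walk from root:
  at 28: both 35 and 41 > 28, go right
  at 41: 35 <= 41 <= 41, this is the LCA
LCA = 41


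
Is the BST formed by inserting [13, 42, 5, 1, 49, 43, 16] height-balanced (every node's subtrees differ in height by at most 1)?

Tree (level-order array): [13, 5, 42, 1, None, 16, 49, None, None, None, None, 43]
Definition: a tree is height-balanced if, at every node, |h(left) - h(right)| <= 1 (empty subtree has height -1).
Bottom-up per-node check:
  node 1: h_left=-1, h_right=-1, diff=0 [OK], height=0
  node 5: h_left=0, h_right=-1, diff=1 [OK], height=1
  node 16: h_left=-1, h_right=-1, diff=0 [OK], height=0
  node 43: h_left=-1, h_right=-1, diff=0 [OK], height=0
  node 49: h_left=0, h_right=-1, diff=1 [OK], height=1
  node 42: h_left=0, h_right=1, diff=1 [OK], height=2
  node 13: h_left=1, h_right=2, diff=1 [OK], height=3
All nodes satisfy the balance condition.
Result: Balanced


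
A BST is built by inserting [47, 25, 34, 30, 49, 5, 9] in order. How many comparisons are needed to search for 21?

Search path for 21: 47 -> 25 -> 5 -> 9
Found: False
Comparisons: 4


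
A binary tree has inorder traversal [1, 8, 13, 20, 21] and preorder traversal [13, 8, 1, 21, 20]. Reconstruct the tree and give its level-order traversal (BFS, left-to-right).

Inorder:  [1, 8, 13, 20, 21]
Preorder: [13, 8, 1, 21, 20]
Algorithm: preorder visits root first, so consume preorder in order;
for each root, split the current inorder slice at that value into
left-subtree inorder and right-subtree inorder, then recurse.
Recursive splits:
  root=13; inorder splits into left=[1, 8], right=[20, 21]
  root=8; inorder splits into left=[1], right=[]
  root=1; inorder splits into left=[], right=[]
  root=21; inorder splits into left=[20], right=[]
  root=20; inorder splits into left=[], right=[]
Reconstructed level-order: [13, 8, 21, 1, 20]


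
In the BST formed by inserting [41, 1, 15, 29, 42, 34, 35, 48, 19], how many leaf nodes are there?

Tree built from: [41, 1, 15, 29, 42, 34, 35, 48, 19]
Tree (level-order array): [41, 1, 42, None, 15, None, 48, None, 29, None, None, 19, 34, None, None, None, 35]
Rule: A leaf has 0 children.
Per-node child counts:
  node 41: 2 child(ren)
  node 1: 1 child(ren)
  node 15: 1 child(ren)
  node 29: 2 child(ren)
  node 19: 0 child(ren)
  node 34: 1 child(ren)
  node 35: 0 child(ren)
  node 42: 1 child(ren)
  node 48: 0 child(ren)
Matching nodes: [19, 35, 48]
Count of leaf nodes: 3


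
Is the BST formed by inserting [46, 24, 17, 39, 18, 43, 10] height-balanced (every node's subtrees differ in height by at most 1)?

Tree (level-order array): [46, 24, None, 17, 39, 10, 18, None, 43]
Definition: a tree is height-balanced if, at every node, |h(left) - h(right)| <= 1 (empty subtree has height -1).
Bottom-up per-node check:
  node 10: h_left=-1, h_right=-1, diff=0 [OK], height=0
  node 18: h_left=-1, h_right=-1, diff=0 [OK], height=0
  node 17: h_left=0, h_right=0, diff=0 [OK], height=1
  node 43: h_left=-1, h_right=-1, diff=0 [OK], height=0
  node 39: h_left=-1, h_right=0, diff=1 [OK], height=1
  node 24: h_left=1, h_right=1, diff=0 [OK], height=2
  node 46: h_left=2, h_right=-1, diff=3 [FAIL (|2--1|=3 > 1)], height=3
Node 46 violates the condition: |2 - -1| = 3 > 1.
Result: Not balanced


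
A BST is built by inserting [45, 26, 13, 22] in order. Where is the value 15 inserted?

Starting tree (level order): [45, 26, None, 13, None, None, 22]
Insertion path: 45 -> 26 -> 13 -> 22
Result: insert 15 as left child of 22
Final tree (level order): [45, 26, None, 13, None, None, 22, 15]


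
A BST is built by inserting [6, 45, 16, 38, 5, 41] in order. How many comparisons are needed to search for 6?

Search path for 6: 6
Found: True
Comparisons: 1


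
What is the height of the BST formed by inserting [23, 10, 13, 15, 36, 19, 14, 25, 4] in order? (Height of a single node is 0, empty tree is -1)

Insertion order: [23, 10, 13, 15, 36, 19, 14, 25, 4]
Tree (level-order array): [23, 10, 36, 4, 13, 25, None, None, None, None, 15, None, None, 14, 19]
Compute height bottom-up (empty subtree = -1):
  height(4) = 1 + max(-1, -1) = 0
  height(14) = 1 + max(-1, -1) = 0
  height(19) = 1 + max(-1, -1) = 0
  height(15) = 1 + max(0, 0) = 1
  height(13) = 1 + max(-1, 1) = 2
  height(10) = 1 + max(0, 2) = 3
  height(25) = 1 + max(-1, -1) = 0
  height(36) = 1 + max(0, -1) = 1
  height(23) = 1 + max(3, 1) = 4
Height = 4


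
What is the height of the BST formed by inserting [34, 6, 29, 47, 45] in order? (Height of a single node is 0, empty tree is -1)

Insertion order: [34, 6, 29, 47, 45]
Tree (level-order array): [34, 6, 47, None, 29, 45]
Compute height bottom-up (empty subtree = -1):
  height(29) = 1 + max(-1, -1) = 0
  height(6) = 1 + max(-1, 0) = 1
  height(45) = 1 + max(-1, -1) = 0
  height(47) = 1 + max(0, -1) = 1
  height(34) = 1 + max(1, 1) = 2
Height = 2


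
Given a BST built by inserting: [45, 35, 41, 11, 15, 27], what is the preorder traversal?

Tree insertion order: [45, 35, 41, 11, 15, 27]
Tree (level-order array): [45, 35, None, 11, 41, None, 15, None, None, None, 27]
Preorder traversal: [45, 35, 11, 15, 27, 41]


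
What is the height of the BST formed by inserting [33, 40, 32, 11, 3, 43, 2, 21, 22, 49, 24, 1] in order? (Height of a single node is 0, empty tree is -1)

Insertion order: [33, 40, 32, 11, 3, 43, 2, 21, 22, 49, 24, 1]
Tree (level-order array): [33, 32, 40, 11, None, None, 43, 3, 21, None, 49, 2, None, None, 22, None, None, 1, None, None, 24]
Compute height bottom-up (empty subtree = -1):
  height(1) = 1 + max(-1, -1) = 0
  height(2) = 1 + max(0, -1) = 1
  height(3) = 1 + max(1, -1) = 2
  height(24) = 1 + max(-1, -1) = 0
  height(22) = 1 + max(-1, 0) = 1
  height(21) = 1 + max(-1, 1) = 2
  height(11) = 1 + max(2, 2) = 3
  height(32) = 1 + max(3, -1) = 4
  height(49) = 1 + max(-1, -1) = 0
  height(43) = 1 + max(-1, 0) = 1
  height(40) = 1 + max(-1, 1) = 2
  height(33) = 1 + max(4, 2) = 5
Height = 5


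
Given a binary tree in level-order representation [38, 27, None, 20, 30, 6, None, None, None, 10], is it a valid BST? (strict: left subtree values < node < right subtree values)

Level-order array: [38, 27, None, 20, 30, 6, None, None, None, 10]
Validate using subtree bounds (lo, hi): at each node, require lo < value < hi,
then recurse left with hi=value and right with lo=value.
Preorder trace (stopping at first violation):
  at node 38 with bounds (-inf, +inf): OK
  at node 27 with bounds (-inf, 38): OK
  at node 20 with bounds (-inf, 27): OK
  at node 6 with bounds (-inf, 20): OK
  at node 10 with bounds (-inf, 6): VIOLATION
Node 10 violates its bound: not (-inf < 10 < 6).
Result: Not a valid BST


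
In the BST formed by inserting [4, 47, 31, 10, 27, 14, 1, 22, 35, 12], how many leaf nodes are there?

Tree built from: [4, 47, 31, 10, 27, 14, 1, 22, 35, 12]
Tree (level-order array): [4, 1, 47, None, None, 31, None, 10, 35, None, 27, None, None, 14, None, 12, 22]
Rule: A leaf has 0 children.
Per-node child counts:
  node 4: 2 child(ren)
  node 1: 0 child(ren)
  node 47: 1 child(ren)
  node 31: 2 child(ren)
  node 10: 1 child(ren)
  node 27: 1 child(ren)
  node 14: 2 child(ren)
  node 12: 0 child(ren)
  node 22: 0 child(ren)
  node 35: 0 child(ren)
Matching nodes: [1, 12, 22, 35]
Count of leaf nodes: 4


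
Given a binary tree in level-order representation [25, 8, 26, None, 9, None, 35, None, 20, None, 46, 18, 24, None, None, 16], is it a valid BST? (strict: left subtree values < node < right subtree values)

Level-order array: [25, 8, 26, None, 9, None, 35, None, 20, None, 46, 18, 24, None, None, 16]
Validate using subtree bounds (lo, hi): at each node, require lo < value < hi,
then recurse left with hi=value and right with lo=value.
Preorder trace (stopping at first violation):
  at node 25 with bounds (-inf, +inf): OK
  at node 8 with bounds (-inf, 25): OK
  at node 9 with bounds (8, 25): OK
  at node 20 with bounds (9, 25): OK
  at node 18 with bounds (9, 20): OK
  at node 16 with bounds (9, 18): OK
  at node 24 with bounds (20, 25): OK
  at node 26 with bounds (25, +inf): OK
  at node 35 with bounds (26, +inf): OK
  at node 46 with bounds (35, +inf): OK
No violation found at any node.
Result: Valid BST


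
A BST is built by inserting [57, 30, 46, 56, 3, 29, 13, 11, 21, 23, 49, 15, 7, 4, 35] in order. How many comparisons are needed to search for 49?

Search path for 49: 57 -> 30 -> 46 -> 56 -> 49
Found: True
Comparisons: 5


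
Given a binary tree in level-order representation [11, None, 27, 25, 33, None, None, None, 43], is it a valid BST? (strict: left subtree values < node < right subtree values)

Level-order array: [11, None, 27, 25, 33, None, None, None, 43]
Validate using subtree bounds (lo, hi): at each node, require lo < value < hi,
then recurse left with hi=value and right with lo=value.
Preorder trace (stopping at first violation):
  at node 11 with bounds (-inf, +inf): OK
  at node 27 with bounds (11, +inf): OK
  at node 25 with bounds (11, 27): OK
  at node 33 with bounds (27, +inf): OK
  at node 43 with bounds (33, +inf): OK
No violation found at any node.
Result: Valid BST


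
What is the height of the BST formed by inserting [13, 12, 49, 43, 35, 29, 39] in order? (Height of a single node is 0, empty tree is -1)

Insertion order: [13, 12, 49, 43, 35, 29, 39]
Tree (level-order array): [13, 12, 49, None, None, 43, None, 35, None, 29, 39]
Compute height bottom-up (empty subtree = -1):
  height(12) = 1 + max(-1, -1) = 0
  height(29) = 1 + max(-1, -1) = 0
  height(39) = 1 + max(-1, -1) = 0
  height(35) = 1 + max(0, 0) = 1
  height(43) = 1 + max(1, -1) = 2
  height(49) = 1 + max(2, -1) = 3
  height(13) = 1 + max(0, 3) = 4
Height = 4


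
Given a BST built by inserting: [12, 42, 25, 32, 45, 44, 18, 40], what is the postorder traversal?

Tree insertion order: [12, 42, 25, 32, 45, 44, 18, 40]
Tree (level-order array): [12, None, 42, 25, 45, 18, 32, 44, None, None, None, None, 40]
Postorder traversal: [18, 40, 32, 25, 44, 45, 42, 12]


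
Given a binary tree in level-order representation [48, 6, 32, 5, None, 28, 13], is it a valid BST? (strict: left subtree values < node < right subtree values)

Level-order array: [48, 6, 32, 5, None, 28, 13]
Validate using subtree bounds (lo, hi): at each node, require lo < value < hi,
then recurse left with hi=value and right with lo=value.
Preorder trace (stopping at first violation):
  at node 48 with bounds (-inf, +inf): OK
  at node 6 with bounds (-inf, 48): OK
  at node 5 with bounds (-inf, 6): OK
  at node 32 with bounds (48, +inf): VIOLATION
Node 32 violates its bound: not (48 < 32 < +inf).
Result: Not a valid BST


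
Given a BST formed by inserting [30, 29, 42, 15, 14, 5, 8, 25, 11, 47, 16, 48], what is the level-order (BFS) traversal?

Tree insertion order: [30, 29, 42, 15, 14, 5, 8, 25, 11, 47, 16, 48]
Tree (level-order array): [30, 29, 42, 15, None, None, 47, 14, 25, None, 48, 5, None, 16, None, None, None, None, 8, None, None, None, 11]
BFS from the root, enqueuing left then right child of each popped node:
  queue [30] -> pop 30, enqueue [29, 42], visited so far: [30]
  queue [29, 42] -> pop 29, enqueue [15], visited so far: [30, 29]
  queue [42, 15] -> pop 42, enqueue [47], visited so far: [30, 29, 42]
  queue [15, 47] -> pop 15, enqueue [14, 25], visited so far: [30, 29, 42, 15]
  queue [47, 14, 25] -> pop 47, enqueue [48], visited so far: [30, 29, 42, 15, 47]
  queue [14, 25, 48] -> pop 14, enqueue [5], visited so far: [30, 29, 42, 15, 47, 14]
  queue [25, 48, 5] -> pop 25, enqueue [16], visited so far: [30, 29, 42, 15, 47, 14, 25]
  queue [48, 5, 16] -> pop 48, enqueue [none], visited so far: [30, 29, 42, 15, 47, 14, 25, 48]
  queue [5, 16] -> pop 5, enqueue [8], visited so far: [30, 29, 42, 15, 47, 14, 25, 48, 5]
  queue [16, 8] -> pop 16, enqueue [none], visited so far: [30, 29, 42, 15, 47, 14, 25, 48, 5, 16]
  queue [8] -> pop 8, enqueue [11], visited so far: [30, 29, 42, 15, 47, 14, 25, 48, 5, 16, 8]
  queue [11] -> pop 11, enqueue [none], visited so far: [30, 29, 42, 15, 47, 14, 25, 48, 5, 16, 8, 11]
Result: [30, 29, 42, 15, 47, 14, 25, 48, 5, 16, 8, 11]


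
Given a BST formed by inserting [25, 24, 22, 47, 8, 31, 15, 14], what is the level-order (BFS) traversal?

Tree insertion order: [25, 24, 22, 47, 8, 31, 15, 14]
Tree (level-order array): [25, 24, 47, 22, None, 31, None, 8, None, None, None, None, 15, 14]
BFS from the root, enqueuing left then right child of each popped node:
  queue [25] -> pop 25, enqueue [24, 47], visited so far: [25]
  queue [24, 47] -> pop 24, enqueue [22], visited so far: [25, 24]
  queue [47, 22] -> pop 47, enqueue [31], visited so far: [25, 24, 47]
  queue [22, 31] -> pop 22, enqueue [8], visited so far: [25, 24, 47, 22]
  queue [31, 8] -> pop 31, enqueue [none], visited so far: [25, 24, 47, 22, 31]
  queue [8] -> pop 8, enqueue [15], visited so far: [25, 24, 47, 22, 31, 8]
  queue [15] -> pop 15, enqueue [14], visited so far: [25, 24, 47, 22, 31, 8, 15]
  queue [14] -> pop 14, enqueue [none], visited so far: [25, 24, 47, 22, 31, 8, 15, 14]
Result: [25, 24, 47, 22, 31, 8, 15, 14]


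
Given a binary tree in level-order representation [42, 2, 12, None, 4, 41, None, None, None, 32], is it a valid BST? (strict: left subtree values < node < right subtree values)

Level-order array: [42, 2, 12, None, 4, 41, None, None, None, 32]
Validate using subtree bounds (lo, hi): at each node, require lo < value < hi,
then recurse left with hi=value and right with lo=value.
Preorder trace (stopping at first violation):
  at node 42 with bounds (-inf, +inf): OK
  at node 2 with bounds (-inf, 42): OK
  at node 4 with bounds (2, 42): OK
  at node 12 with bounds (42, +inf): VIOLATION
Node 12 violates its bound: not (42 < 12 < +inf).
Result: Not a valid BST


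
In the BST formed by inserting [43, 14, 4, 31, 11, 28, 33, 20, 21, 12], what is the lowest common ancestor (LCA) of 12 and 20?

Tree insertion order: [43, 14, 4, 31, 11, 28, 33, 20, 21, 12]
Tree (level-order array): [43, 14, None, 4, 31, None, 11, 28, 33, None, 12, 20, None, None, None, None, None, None, 21]
In a BST, the LCA of p=12, q=20 is the first node v on the
root-to-leaf path with p <= v <= q (go left if both < v, right if both > v).
Walk from root:
  at 43: both 12 and 20 < 43, go left
  at 14: 12 <= 14 <= 20, this is the LCA
LCA = 14


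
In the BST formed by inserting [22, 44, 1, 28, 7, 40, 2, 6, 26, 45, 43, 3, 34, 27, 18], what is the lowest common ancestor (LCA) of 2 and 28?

Tree insertion order: [22, 44, 1, 28, 7, 40, 2, 6, 26, 45, 43, 3, 34, 27, 18]
Tree (level-order array): [22, 1, 44, None, 7, 28, 45, 2, 18, 26, 40, None, None, None, 6, None, None, None, 27, 34, 43, 3]
In a BST, the LCA of p=2, q=28 is the first node v on the
root-to-leaf path with p <= v <= q (go left if both < v, right if both > v).
Walk from root:
  at 22: 2 <= 22 <= 28, this is the LCA
LCA = 22


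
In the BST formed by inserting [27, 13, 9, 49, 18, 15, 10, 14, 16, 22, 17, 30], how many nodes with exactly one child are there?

Tree built from: [27, 13, 9, 49, 18, 15, 10, 14, 16, 22, 17, 30]
Tree (level-order array): [27, 13, 49, 9, 18, 30, None, None, 10, 15, 22, None, None, None, None, 14, 16, None, None, None, None, None, 17]
Rule: These are nodes with exactly 1 non-null child.
Per-node child counts:
  node 27: 2 child(ren)
  node 13: 2 child(ren)
  node 9: 1 child(ren)
  node 10: 0 child(ren)
  node 18: 2 child(ren)
  node 15: 2 child(ren)
  node 14: 0 child(ren)
  node 16: 1 child(ren)
  node 17: 0 child(ren)
  node 22: 0 child(ren)
  node 49: 1 child(ren)
  node 30: 0 child(ren)
Matching nodes: [9, 16, 49]
Count of nodes with exactly one child: 3


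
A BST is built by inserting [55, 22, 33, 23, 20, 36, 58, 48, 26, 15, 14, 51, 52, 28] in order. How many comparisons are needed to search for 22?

Search path for 22: 55 -> 22
Found: True
Comparisons: 2


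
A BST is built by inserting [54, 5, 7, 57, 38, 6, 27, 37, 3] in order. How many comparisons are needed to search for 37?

Search path for 37: 54 -> 5 -> 7 -> 38 -> 27 -> 37
Found: True
Comparisons: 6


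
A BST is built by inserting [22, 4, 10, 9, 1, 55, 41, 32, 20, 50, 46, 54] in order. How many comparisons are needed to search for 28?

Search path for 28: 22 -> 55 -> 41 -> 32
Found: False
Comparisons: 4


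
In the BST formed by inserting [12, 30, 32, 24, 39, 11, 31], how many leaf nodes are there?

Tree built from: [12, 30, 32, 24, 39, 11, 31]
Tree (level-order array): [12, 11, 30, None, None, 24, 32, None, None, 31, 39]
Rule: A leaf has 0 children.
Per-node child counts:
  node 12: 2 child(ren)
  node 11: 0 child(ren)
  node 30: 2 child(ren)
  node 24: 0 child(ren)
  node 32: 2 child(ren)
  node 31: 0 child(ren)
  node 39: 0 child(ren)
Matching nodes: [11, 24, 31, 39]
Count of leaf nodes: 4


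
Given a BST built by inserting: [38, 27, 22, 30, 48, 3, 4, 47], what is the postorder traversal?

Tree insertion order: [38, 27, 22, 30, 48, 3, 4, 47]
Tree (level-order array): [38, 27, 48, 22, 30, 47, None, 3, None, None, None, None, None, None, 4]
Postorder traversal: [4, 3, 22, 30, 27, 47, 48, 38]


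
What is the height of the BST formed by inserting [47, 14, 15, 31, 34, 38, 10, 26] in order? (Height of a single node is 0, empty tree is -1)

Insertion order: [47, 14, 15, 31, 34, 38, 10, 26]
Tree (level-order array): [47, 14, None, 10, 15, None, None, None, 31, 26, 34, None, None, None, 38]
Compute height bottom-up (empty subtree = -1):
  height(10) = 1 + max(-1, -1) = 0
  height(26) = 1 + max(-1, -1) = 0
  height(38) = 1 + max(-1, -1) = 0
  height(34) = 1 + max(-1, 0) = 1
  height(31) = 1 + max(0, 1) = 2
  height(15) = 1 + max(-1, 2) = 3
  height(14) = 1 + max(0, 3) = 4
  height(47) = 1 + max(4, -1) = 5
Height = 5


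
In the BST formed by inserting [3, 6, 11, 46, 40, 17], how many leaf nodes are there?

Tree built from: [3, 6, 11, 46, 40, 17]
Tree (level-order array): [3, None, 6, None, 11, None, 46, 40, None, 17]
Rule: A leaf has 0 children.
Per-node child counts:
  node 3: 1 child(ren)
  node 6: 1 child(ren)
  node 11: 1 child(ren)
  node 46: 1 child(ren)
  node 40: 1 child(ren)
  node 17: 0 child(ren)
Matching nodes: [17]
Count of leaf nodes: 1


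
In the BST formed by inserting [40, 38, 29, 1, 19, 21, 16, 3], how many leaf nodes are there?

Tree built from: [40, 38, 29, 1, 19, 21, 16, 3]
Tree (level-order array): [40, 38, None, 29, None, 1, None, None, 19, 16, 21, 3]
Rule: A leaf has 0 children.
Per-node child counts:
  node 40: 1 child(ren)
  node 38: 1 child(ren)
  node 29: 1 child(ren)
  node 1: 1 child(ren)
  node 19: 2 child(ren)
  node 16: 1 child(ren)
  node 3: 0 child(ren)
  node 21: 0 child(ren)
Matching nodes: [3, 21]
Count of leaf nodes: 2


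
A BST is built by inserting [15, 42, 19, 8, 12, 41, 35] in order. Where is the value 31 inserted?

Starting tree (level order): [15, 8, 42, None, 12, 19, None, None, None, None, 41, 35]
Insertion path: 15 -> 42 -> 19 -> 41 -> 35
Result: insert 31 as left child of 35
Final tree (level order): [15, 8, 42, None, 12, 19, None, None, None, None, 41, 35, None, 31]


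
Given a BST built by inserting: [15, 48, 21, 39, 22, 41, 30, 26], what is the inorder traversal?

Tree insertion order: [15, 48, 21, 39, 22, 41, 30, 26]
Tree (level-order array): [15, None, 48, 21, None, None, 39, 22, 41, None, 30, None, None, 26]
Inorder traversal: [15, 21, 22, 26, 30, 39, 41, 48]


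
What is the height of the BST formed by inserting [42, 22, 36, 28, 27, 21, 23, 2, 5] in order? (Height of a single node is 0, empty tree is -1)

Insertion order: [42, 22, 36, 28, 27, 21, 23, 2, 5]
Tree (level-order array): [42, 22, None, 21, 36, 2, None, 28, None, None, 5, 27, None, None, None, 23]
Compute height bottom-up (empty subtree = -1):
  height(5) = 1 + max(-1, -1) = 0
  height(2) = 1 + max(-1, 0) = 1
  height(21) = 1 + max(1, -1) = 2
  height(23) = 1 + max(-1, -1) = 0
  height(27) = 1 + max(0, -1) = 1
  height(28) = 1 + max(1, -1) = 2
  height(36) = 1 + max(2, -1) = 3
  height(22) = 1 + max(2, 3) = 4
  height(42) = 1 + max(4, -1) = 5
Height = 5


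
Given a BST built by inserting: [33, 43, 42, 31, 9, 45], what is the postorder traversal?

Tree insertion order: [33, 43, 42, 31, 9, 45]
Tree (level-order array): [33, 31, 43, 9, None, 42, 45]
Postorder traversal: [9, 31, 42, 45, 43, 33]


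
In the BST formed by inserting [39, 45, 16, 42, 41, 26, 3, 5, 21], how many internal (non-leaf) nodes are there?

Tree built from: [39, 45, 16, 42, 41, 26, 3, 5, 21]
Tree (level-order array): [39, 16, 45, 3, 26, 42, None, None, 5, 21, None, 41]
Rule: An internal node has at least one child.
Per-node child counts:
  node 39: 2 child(ren)
  node 16: 2 child(ren)
  node 3: 1 child(ren)
  node 5: 0 child(ren)
  node 26: 1 child(ren)
  node 21: 0 child(ren)
  node 45: 1 child(ren)
  node 42: 1 child(ren)
  node 41: 0 child(ren)
Matching nodes: [39, 16, 3, 26, 45, 42]
Count of internal (non-leaf) nodes: 6


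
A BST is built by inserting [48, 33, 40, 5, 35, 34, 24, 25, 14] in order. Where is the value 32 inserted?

Starting tree (level order): [48, 33, None, 5, 40, None, 24, 35, None, 14, 25, 34]
Insertion path: 48 -> 33 -> 5 -> 24 -> 25
Result: insert 32 as right child of 25
Final tree (level order): [48, 33, None, 5, 40, None, 24, 35, None, 14, 25, 34, None, None, None, None, 32]


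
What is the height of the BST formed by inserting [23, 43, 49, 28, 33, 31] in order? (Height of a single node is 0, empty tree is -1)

Insertion order: [23, 43, 49, 28, 33, 31]
Tree (level-order array): [23, None, 43, 28, 49, None, 33, None, None, 31]
Compute height bottom-up (empty subtree = -1):
  height(31) = 1 + max(-1, -1) = 0
  height(33) = 1 + max(0, -1) = 1
  height(28) = 1 + max(-1, 1) = 2
  height(49) = 1 + max(-1, -1) = 0
  height(43) = 1 + max(2, 0) = 3
  height(23) = 1 + max(-1, 3) = 4
Height = 4


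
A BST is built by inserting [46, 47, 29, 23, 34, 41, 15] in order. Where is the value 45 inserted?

Starting tree (level order): [46, 29, 47, 23, 34, None, None, 15, None, None, 41]
Insertion path: 46 -> 29 -> 34 -> 41
Result: insert 45 as right child of 41
Final tree (level order): [46, 29, 47, 23, 34, None, None, 15, None, None, 41, None, None, None, 45]


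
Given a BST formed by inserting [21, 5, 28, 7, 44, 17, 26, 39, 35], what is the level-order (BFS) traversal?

Tree insertion order: [21, 5, 28, 7, 44, 17, 26, 39, 35]
Tree (level-order array): [21, 5, 28, None, 7, 26, 44, None, 17, None, None, 39, None, None, None, 35]
BFS from the root, enqueuing left then right child of each popped node:
  queue [21] -> pop 21, enqueue [5, 28], visited so far: [21]
  queue [5, 28] -> pop 5, enqueue [7], visited so far: [21, 5]
  queue [28, 7] -> pop 28, enqueue [26, 44], visited so far: [21, 5, 28]
  queue [7, 26, 44] -> pop 7, enqueue [17], visited so far: [21, 5, 28, 7]
  queue [26, 44, 17] -> pop 26, enqueue [none], visited so far: [21, 5, 28, 7, 26]
  queue [44, 17] -> pop 44, enqueue [39], visited so far: [21, 5, 28, 7, 26, 44]
  queue [17, 39] -> pop 17, enqueue [none], visited so far: [21, 5, 28, 7, 26, 44, 17]
  queue [39] -> pop 39, enqueue [35], visited so far: [21, 5, 28, 7, 26, 44, 17, 39]
  queue [35] -> pop 35, enqueue [none], visited so far: [21, 5, 28, 7, 26, 44, 17, 39, 35]
Result: [21, 5, 28, 7, 26, 44, 17, 39, 35]


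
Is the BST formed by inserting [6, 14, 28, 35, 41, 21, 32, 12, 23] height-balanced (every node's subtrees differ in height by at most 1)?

Tree (level-order array): [6, None, 14, 12, 28, None, None, 21, 35, None, 23, 32, 41]
Definition: a tree is height-balanced if, at every node, |h(left) - h(right)| <= 1 (empty subtree has height -1).
Bottom-up per-node check:
  node 12: h_left=-1, h_right=-1, diff=0 [OK], height=0
  node 23: h_left=-1, h_right=-1, diff=0 [OK], height=0
  node 21: h_left=-1, h_right=0, diff=1 [OK], height=1
  node 32: h_left=-1, h_right=-1, diff=0 [OK], height=0
  node 41: h_left=-1, h_right=-1, diff=0 [OK], height=0
  node 35: h_left=0, h_right=0, diff=0 [OK], height=1
  node 28: h_left=1, h_right=1, diff=0 [OK], height=2
  node 14: h_left=0, h_right=2, diff=2 [FAIL (|0-2|=2 > 1)], height=3
  node 6: h_left=-1, h_right=3, diff=4 [FAIL (|-1-3|=4 > 1)], height=4
Node 14 violates the condition: |0 - 2| = 2 > 1.
Result: Not balanced


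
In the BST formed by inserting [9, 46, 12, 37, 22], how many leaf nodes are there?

Tree built from: [9, 46, 12, 37, 22]
Tree (level-order array): [9, None, 46, 12, None, None, 37, 22]
Rule: A leaf has 0 children.
Per-node child counts:
  node 9: 1 child(ren)
  node 46: 1 child(ren)
  node 12: 1 child(ren)
  node 37: 1 child(ren)
  node 22: 0 child(ren)
Matching nodes: [22]
Count of leaf nodes: 1


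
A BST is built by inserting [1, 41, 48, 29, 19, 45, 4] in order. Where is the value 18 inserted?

Starting tree (level order): [1, None, 41, 29, 48, 19, None, 45, None, 4]
Insertion path: 1 -> 41 -> 29 -> 19 -> 4
Result: insert 18 as right child of 4
Final tree (level order): [1, None, 41, 29, 48, 19, None, 45, None, 4, None, None, None, None, 18]


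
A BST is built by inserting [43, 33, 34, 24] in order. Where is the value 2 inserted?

Starting tree (level order): [43, 33, None, 24, 34]
Insertion path: 43 -> 33 -> 24
Result: insert 2 as left child of 24
Final tree (level order): [43, 33, None, 24, 34, 2]


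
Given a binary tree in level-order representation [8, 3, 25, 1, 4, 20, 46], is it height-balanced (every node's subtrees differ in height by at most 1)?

Tree (level-order array): [8, 3, 25, 1, 4, 20, 46]
Definition: a tree is height-balanced if, at every node, |h(left) - h(right)| <= 1 (empty subtree has height -1).
Bottom-up per-node check:
  node 1: h_left=-1, h_right=-1, diff=0 [OK], height=0
  node 4: h_left=-1, h_right=-1, diff=0 [OK], height=0
  node 3: h_left=0, h_right=0, diff=0 [OK], height=1
  node 20: h_left=-1, h_right=-1, diff=0 [OK], height=0
  node 46: h_left=-1, h_right=-1, diff=0 [OK], height=0
  node 25: h_left=0, h_right=0, diff=0 [OK], height=1
  node 8: h_left=1, h_right=1, diff=0 [OK], height=2
All nodes satisfy the balance condition.
Result: Balanced


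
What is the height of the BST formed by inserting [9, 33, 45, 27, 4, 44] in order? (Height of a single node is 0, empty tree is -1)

Insertion order: [9, 33, 45, 27, 4, 44]
Tree (level-order array): [9, 4, 33, None, None, 27, 45, None, None, 44]
Compute height bottom-up (empty subtree = -1):
  height(4) = 1 + max(-1, -1) = 0
  height(27) = 1 + max(-1, -1) = 0
  height(44) = 1 + max(-1, -1) = 0
  height(45) = 1 + max(0, -1) = 1
  height(33) = 1 + max(0, 1) = 2
  height(9) = 1 + max(0, 2) = 3
Height = 3


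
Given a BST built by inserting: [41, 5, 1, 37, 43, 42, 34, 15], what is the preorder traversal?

Tree insertion order: [41, 5, 1, 37, 43, 42, 34, 15]
Tree (level-order array): [41, 5, 43, 1, 37, 42, None, None, None, 34, None, None, None, 15]
Preorder traversal: [41, 5, 1, 37, 34, 15, 43, 42]


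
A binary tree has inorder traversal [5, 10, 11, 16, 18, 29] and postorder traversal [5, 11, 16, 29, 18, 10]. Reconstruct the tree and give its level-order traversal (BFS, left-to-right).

Inorder:   [5, 10, 11, 16, 18, 29]
Postorder: [5, 11, 16, 29, 18, 10]
Algorithm: postorder visits root last, so walk postorder right-to-left;
each value is the root of the current inorder slice — split it at that
value, recurse on the right subtree first, then the left.
Recursive splits:
  root=10; inorder splits into left=[5], right=[11, 16, 18, 29]
  root=18; inorder splits into left=[11, 16], right=[29]
  root=29; inorder splits into left=[], right=[]
  root=16; inorder splits into left=[11], right=[]
  root=11; inorder splits into left=[], right=[]
  root=5; inorder splits into left=[], right=[]
Reconstructed level-order: [10, 5, 18, 16, 29, 11]


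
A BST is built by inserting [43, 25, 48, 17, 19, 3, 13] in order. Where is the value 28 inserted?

Starting tree (level order): [43, 25, 48, 17, None, None, None, 3, 19, None, 13]
Insertion path: 43 -> 25
Result: insert 28 as right child of 25
Final tree (level order): [43, 25, 48, 17, 28, None, None, 3, 19, None, None, None, 13]


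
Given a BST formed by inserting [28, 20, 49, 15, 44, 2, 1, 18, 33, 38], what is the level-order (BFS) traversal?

Tree insertion order: [28, 20, 49, 15, 44, 2, 1, 18, 33, 38]
Tree (level-order array): [28, 20, 49, 15, None, 44, None, 2, 18, 33, None, 1, None, None, None, None, 38]
BFS from the root, enqueuing left then right child of each popped node:
  queue [28] -> pop 28, enqueue [20, 49], visited so far: [28]
  queue [20, 49] -> pop 20, enqueue [15], visited so far: [28, 20]
  queue [49, 15] -> pop 49, enqueue [44], visited so far: [28, 20, 49]
  queue [15, 44] -> pop 15, enqueue [2, 18], visited so far: [28, 20, 49, 15]
  queue [44, 2, 18] -> pop 44, enqueue [33], visited so far: [28, 20, 49, 15, 44]
  queue [2, 18, 33] -> pop 2, enqueue [1], visited so far: [28, 20, 49, 15, 44, 2]
  queue [18, 33, 1] -> pop 18, enqueue [none], visited so far: [28, 20, 49, 15, 44, 2, 18]
  queue [33, 1] -> pop 33, enqueue [38], visited so far: [28, 20, 49, 15, 44, 2, 18, 33]
  queue [1, 38] -> pop 1, enqueue [none], visited so far: [28, 20, 49, 15, 44, 2, 18, 33, 1]
  queue [38] -> pop 38, enqueue [none], visited so far: [28, 20, 49, 15, 44, 2, 18, 33, 1, 38]
Result: [28, 20, 49, 15, 44, 2, 18, 33, 1, 38]


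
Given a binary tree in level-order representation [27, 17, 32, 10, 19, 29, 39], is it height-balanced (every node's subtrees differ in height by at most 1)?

Tree (level-order array): [27, 17, 32, 10, 19, 29, 39]
Definition: a tree is height-balanced if, at every node, |h(left) - h(right)| <= 1 (empty subtree has height -1).
Bottom-up per-node check:
  node 10: h_left=-1, h_right=-1, diff=0 [OK], height=0
  node 19: h_left=-1, h_right=-1, diff=0 [OK], height=0
  node 17: h_left=0, h_right=0, diff=0 [OK], height=1
  node 29: h_left=-1, h_right=-1, diff=0 [OK], height=0
  node 39: h_left=-1, h_right=-1, diff=0 [OK], height=0
  node 32: h_left=0, h_right=0, diff=0 [OK], height=1
  node 27: h_left=1, h_right=1, diff=0 [OK], height=2
All nodes satisfy the balance condition.
Result: Balanced


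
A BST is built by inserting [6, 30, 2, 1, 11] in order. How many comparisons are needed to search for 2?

Search path for 2: 6 -> 2
Found: True
Comparisons: 2


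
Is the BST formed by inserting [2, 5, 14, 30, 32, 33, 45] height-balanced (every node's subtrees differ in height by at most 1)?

Tree (level-order array): [2, None, 5, None, 14, None, 30, None, 32, None, 33, None, 45]
Definition: a tree is height-balanced if, at every node, |h(left) - h(right)| <= 1 (empty subtree has height -1).
Bottom-up per-node check:
  node 45: h_left=-1, h_right=-1, diff=0 [OK], height=0
  node 33: h_left=-1, h_right=0, diff=1 [OK], height=1
  node 32: h_left=-1, h_right=1, diff=2 [FAIL (|-1-1|=2 > 1)], height=2
  node 30: h_left=-1, h_right=2, diff=3 [FAIL (|-1-2|=3 > 1)], height=3
  node 14: h_left=-1, h_right=3, diff=4 [FAIL (|-1-3|=4 > 1)], height=4
  node 5: h_left=-1, h_right=4, diff=5 [FAIL (|-1-4|=5 > 1)], height=5
  node 2: h_left=-1, h_right=5, diff=6 [FAIL (|-1-5|=6 > 1)], height=6
Node 32 violates the condition: |-1 - 1| = 2 > 1.
Result: Not balanced
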